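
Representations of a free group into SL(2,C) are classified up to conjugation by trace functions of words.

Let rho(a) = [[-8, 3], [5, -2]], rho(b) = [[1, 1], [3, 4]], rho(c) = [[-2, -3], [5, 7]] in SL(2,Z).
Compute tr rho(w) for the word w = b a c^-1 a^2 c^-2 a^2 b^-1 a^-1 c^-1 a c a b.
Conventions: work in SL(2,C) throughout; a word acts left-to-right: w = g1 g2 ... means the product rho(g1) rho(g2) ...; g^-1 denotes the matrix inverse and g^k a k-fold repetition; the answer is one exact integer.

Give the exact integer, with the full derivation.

rho(b) = [[1, 1], [3, 4]]
... * rho(a) = [[-8, 3], [5, -2]]  ->  [[-3, 1], [-4, 1]]
... * rho(c^-1) = [[7, 3], [-5, -2]]  ->  [[-26, -11], [-33, -14]]
... * rho(a) = [[-8, 3], [5, -2]]  ->  [[153, -56], [194, -71]]
... * rho(a) = [[-8, 3], [5, -2]]  ->  [[-1504, 571], [-1907, 724]]
... * rho(c^-1) = [[7, 3], [-5, -2]]  ->  [[-13383, -5654], [-16969, -7169]]
... * rho(c^-1) = [[7, 3], [-5, -2]]  ->  [[-65411, -28841], [-82938, -36569]]
... * rho(a) = [[-8, 3], [5, -2]]  ->  [[379083, -138551], [480659, -175676]]
... * rho(a) = [[-8, 3], [5, -2]]  ->  [[-3725419, 1414351], [-4723652, 1793329]]
... * rho(b^-1) = [[4, -1], [-3, 1]]  ->  [[-19144729, 5139770], [-24274595, 6516981]]
... * rho(a^-1) = [[-2, -3], [-5, -8]]  ->  [[12590608, 16316027], [15964285, 20687937]]
... * rho(c^-1) = [[7, 3], [-5, -2]]  ->  [[6554121, 5139770], [8310310, 6516981]]
... * rho(a) = [[-8, 3], [5, -2]]  ->  [[-26734118, 9382823], [-33897575, 11896968]]
... * rho(c) = [[-2, -3], [5, 7]]  ->  [[100382351, 145882115], [127279990, 184971501]]
... * rho(a) = [[-8, 3], [5, -2]]  ->  [[-73648233, 9382823], [-93382415, 11896968]]
... * rho(b) = [[1, 1], [3, 4]]  ->  [[-45499764, -36116941], [-57691511, -45794543]]
tr = -45499764 + -45794543 = -91294307

-91294307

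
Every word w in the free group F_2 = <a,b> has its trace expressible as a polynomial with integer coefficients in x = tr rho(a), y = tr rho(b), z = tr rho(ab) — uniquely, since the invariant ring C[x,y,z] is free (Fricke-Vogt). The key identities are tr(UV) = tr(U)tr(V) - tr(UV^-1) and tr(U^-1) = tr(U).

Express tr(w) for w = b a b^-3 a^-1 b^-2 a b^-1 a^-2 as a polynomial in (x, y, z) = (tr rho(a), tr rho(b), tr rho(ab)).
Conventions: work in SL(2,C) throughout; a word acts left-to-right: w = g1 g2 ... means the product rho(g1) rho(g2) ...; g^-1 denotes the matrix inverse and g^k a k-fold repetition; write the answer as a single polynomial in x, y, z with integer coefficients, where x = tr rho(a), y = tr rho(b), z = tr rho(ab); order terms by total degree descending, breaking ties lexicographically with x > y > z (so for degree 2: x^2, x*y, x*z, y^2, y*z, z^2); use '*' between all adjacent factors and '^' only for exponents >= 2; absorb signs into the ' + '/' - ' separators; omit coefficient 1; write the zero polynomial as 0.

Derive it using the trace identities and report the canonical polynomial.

trace(a^-1) = trace(a) = x
trace(b a b) = trace(b) * trace(a b) - trace(a) = y*z - x
trace(a b a b) = trace(b a) * trace(b a) - trace(1)   [split at repeated b] = z^2 - 2
trace(a b a) = trace(a) * trace(b a) - trace(b) = x*z - y
trace(b a b a b) = trace(b) * trace(a b a b) - trace(a b a) = y*z^2 - x*z - y
trace(b a b a b a) = trace(a b a b) * trace(a b) - trace(b a)   [split at repeated a] = z^3 - 3*z
trace(a^-1 b a b a b) = trace(b a b a b) * trace(a) - trace(b a b a b a) = x*y*z^2 - x^2*z - z^3 - x*y + 3*z
trace(b^-1 a^-1 b a b a) = trace(a^-1 b a b a) * trace(b) - trace(a^-1 b a b a b) = -x*y*z^2 + x^2*z + y^2*z + z^3 - 3*z
trace(a^-1 b^-1 a^-1 b a b) = trace(b^-1 a^-1 b a b) * trace(a) - trace(b^-1 a^-1 b a b a) = x*y*z^2 - x^2*z - y^2*z - z^3 + x*y + 3*z
trace(a^-1 b a b^-1 a^-1 b^-1) = trace(a^-1 b^-1 a^-1 b a) * trace(b) - trace(a^-1 b^-1 a^-1 b a b) = -x*y*z^2 + x^2*z + y^2*z + z^3 - 3*z
trace(a^-1 b) = trace(b) * trace(a) - trace(b a) = x*y - z
trace(a^2) = trace(a) * trace(a) - trace(1) = x^2 - 2
trace(b a^2 b) = trace(b) * trace(a^2 b) - trace(a^2) = x*y*z - x^2 - y^2 + 2
trace(b a^2 b a) = trace(a) * trace(b a b a) - trace(b a b) = x*z^2 - y*z - x
trace(a^-1 b a^2 b) = trace(b a^2 b) * trace(a) - trace(b a^2 b a) = x^2*y*z - x^3 - x*y^2 - x*z^2 + y*z + 3*x
trace(a b a^-2 b a) = trace(a^-1 b a^2 b) * trace(a) - trace(a^-1 b a^2 b a) = x^3*y*z - x^4 - x^2*y^2 - x^2*z^2 + 4*x^2 + y^2 - 2
trace(a^2 b a) = trace(a) * trace(b a^2) - trace(b a) = x^2*z - x*y - z
trace(b a^2 b a b) = trace(b) * trace(a^2 b a b) - trace(a^2 b a) = x*y*z^2 - x^2*z - y^2*z + z
trace(b a^2 b a b a) = trace(a) * trace(b a b a b a) - trace(b a b a b) = x*z^3 - y*z^2 - 2*x*z + y
trace(b a^2 b a b a^-1) = trace(b a^2 b a b) * trace(a) - trace(b a^2 b a b a) = x^2*y*z^2 - x^3*z - x*y^2*z - x*z^3 + y*z^2 + 3*x*z - y
trace(a b a b a^-2 b a) = trace(b a^2 b a b a^-1) * trace(a) - trace(b a^2 b a b) = x^3*y*z^2 - x^4*z - x^2*y^2*z - x^2*z^3 + 4*x^2*z + y^2*z - x*y - z
trace(b a b a b a b) = trace(b) * trace(a b a b a b) - trace(a b a b a) = y*z^3 - x*z^2 - 2*y*z + x
trace(b a b a b a b a) = trace(b a b a) * trace(b a b a) - trace(1)   [split at repeated b] = z^4 - 4*z^2 + 2
trace(a^-1 b a b a b a b) = trace(b a b a b a b) * trace(a) - trace(b a b a b a b a) = x*y*z^3 - x^2*z^2 - z^4 - 2*x*y*z + x^2 + 4*z^2 - 2
trace(a b a b a^-2 b a b) = trace(a^-1 b a b a b a b) * trace(a) - trace(a^-1 b a b a b a b a) = x^2*y*z^3 - x^3*z^2 - x*z^4 - 2*x^2*y*z - y*z^3 + x^3 + 5*x*z^2 + 2*y*z - 3*x
trace(b a b a^-2 b a b^-1 a) = trace(a b a b a^-2 b a) * trace(b) - trace(a b a b a^-2 b a b) = x^3*y^2*z^2 - x^4*y*z - x^2*y^3*z - 2*x^2*y*z^3 + x^3*z^2 + x*z^4 + 6*x^2*y*z + y^3*z + y*z^3 - x^3 - x*y^2 - 5*x*z^2 - 3*y*z + 3*x
trace(a b a^-2 b a b^-1 a^-1 b) = trace(b a b a^-2 b a b^-1) * trace(a) - trace(b a b a^-2 b a b^-1 a) = -x^3*y^2*z^2 + 2*x^4*y*z + x^2*y^3*z + 2*x^2*y*z^3 - x^5 - x^3*y^2 - 2*x^3*z^2 - x*z^4 - 6*x^2*y*z - y^3*z - y*z^3 + 5*x^3 + 2*x*y^2 + 5*x*z^2 + 3*y*z - 5*x
trace(a^-2 b a b^-1 a^-1 b^-1 a b) = trace(a b a^-2 b a b^-1 a^-1) * trace(b) - trace(a b a^-2 b a b^-1 a^-1 b) = x^3*y^2*z^2 - 2*x^4*y*z - x^2*y^3*z - 2*x^2*y*z^3 + x^5 + x^3*y^2 + 2*x^3*z^2 + x*z^4 + 6*x^2*y*z + y^3*z + y*z^3 - 5*x^3 - x*y^2 - 5*x*z^2 - 4*y*z + 5*x
trace(a^-1 b^-1 a b^-1 a^-2 b a b^-1) = trace(a^-2 b a b^-1 a^-1 b^-1 a) * trace(b) - trace(a^-2 b a b^-1 a^-1 b^-1 a b) = -x^3*y^2*z^2 + 2*x^4*y*z + x^2*y^3*z + 2*x^2*y*z^3 - x^5 - x^3*y^2 - 2*x^3*z^2 - x*y^2*z^2 - x*z^4 - 5*x^2*y*z + 5*x^3 + x*y^2 + 5*x*z^2 + y*z - 5*x
trace(a^-1 b^-1 a b^-1 a^-2 b a b^-2) = trace(a^-1 b^-1 a b^-1 a^-2 b a b^-1) * trace(b) - trace(a^-1 b^-1 a b^-1 a^-2 b a) = -x^3*y^3*z^2 + 2*x^4*y^2*z + x^2*y^4*z + 2*x^2*y^2*z^3 - x^5*y - x^3*y^3 - 2*x^3*y*z^2 - x*y^3*z^2 - x*y*z^4 - 5*x^2*y^2*z + 5*x^3*y + x*y^3 + 5*x*y*z^2 + y^2*z - 5*x*y - z
trace(b^-1 a b^-1 a^-2 b a b^-3 a^-1) = trace(a^-1 b^-1 a b^-1 a^-2 b a b^-2) * trace(b) - trace(a^-1 b^-1 a b^-1 a^-2 b a b^-1) = -x^3*y^4*z^2 + 2*x^4*y^3*z + x^2*y^5*z + 2*x^2*y^3*z^3 - x^5*y^2 - x^3*y^4 - x^3*y^2*z^2 - x*y^4*z^2 - x*y^2*z^4 - 2*x^4*y*z - 6*x^2*y^3*z - 2*x^2*y*z^3 + x^5 + 6*x^3*y^2 + 2*x^3*z^2 + x*y^4 + 6*x*y^2*z^2 + x*z^4 + 5*x^2*y*z + y^3*z - 5*x^3 - 6*x*y^2 - 5*x*z^2 - 2*y*z + 5*x
trace(a b^-2) = trace(a b^-1) * trace(b) - trace(a) = x*y^2 - y*z - x
trace(a b a b^-1) = trace(a b a) * trace(b) - trace(a b a b) = x*y*z - y^2 - z^2 + 2
trace(b^-1 a b a b^-1) = trace(a b a b^-1) * trace(b) - trace(a b a) = x*y^2*z - y^3 - y*z^2 - x*z + 3*y
trace(b a b^-3 a) = trace(b^-1 a b a b^-1) * trace(b) - trace(b^-1 a b a) = x*y^3*z - y^4 - y^2*z^2 - 2*x*y*z + 4*y^2 + z^2 - 2
trace(b a b^-3 a^-1) = trace(b a b^-3) * trace(a) - trace(b a b^-3 a) = -x*y^3*z + x^2*y^2 + y^4 + y^2*z^2 + x*y*z - x^2 - 4*y^2 - z^2 + 2
trace(b^-2 a^-2 b a b^-1) = trace(b a b^-3 a^-1) * trace(a) - trace(b a b^-3) = -x^2*y^3*z + x^3*y^2 + x*y^4 + x*y^2*z^2 + x^2*y*z - x^3 - 5*x*y^2 - x*z^2 + y*z + 3*x
trace(a^-1 b a b^-1) = trace(b a b^-1) * trace(a) - trace(b a b^-1 a) = -x*y*z + x^2 + y^2 + z^2 - 2
trace(b a b^-2 a^-1) = trace(a^-1 b a b^-1) * trace(b) - trace(a^-1 b a) = -x*y^2*z + x^2*y + y^3 + y*z^2 - 3*y
trace(b^-2 a^-2 b a) = trace(b a b^-2 a^-1) * trace(a) - trace(b a b^-2) = -x^2*y^2*z + x^3*y + x*y^3 + x*y*z^2 - 4*x*y + z
trace(b^-1 a^-2 b a b^-3) = trace(b^-2 a^-2 b a b^-1) * trace(b) - trace(b^-2 a^-2 b a) = -x^2*y^4*z + x^3*y^3 + x*y^5 + x*y^3*z^2 + 2*x^2*y^2*z - 2*x^3*y - 6*x*y^3 - 2*x*y*z^2 + y^2*z + 7*x*y - z
trace(b a b^-3 a^-1 b^-2 a b^-1 a^-2) = trace(b^-1 a b^-1 a^-2 b a b^-3 a^-1) * trace(b) - trace(b^-1 a b^-1 a^-2 b a b^-3 a^-1 b) = -x^3*y^5*z^2 + 2*x^4*y^4*z + x^2*y^6*z + 2*x^2*y^4*z^3 - x^5*y^3 - x^3*y^5 - x^3*y^3*z^2 - x*y^5*z^2 - x*y^3*z^4 - 2*x^4*y^2*z - 5*x^2*y^4*z - 2*x^2*y^2*z^3 + x^5*y + 5*x^3*y^3 + 2*x^3*y*z^2 + 5*x*y^3*z^2 + x*y*z^4 + 3*x^2*y^2*z + y^4*z - 3*x^3*y - 3*x*y*z^2 - 3*y^2*z - 2*x*y + z

-x^3*y^5*z^2 + 2*x^4*y^4*z + x^2*y^6*z + 2*x^2*y^4*z^3 - x^5*y^3 - x^3*y^5 - x^3*y^3*z^2 - x*y^5*z^2 - x*y^3*z^4 - 2*x^4*y^2*z - 5*x^2*y^4*z - 2*x^2*y^2*z^3 + x^5*y + 5*x^3*y^3 + 2*x^3*y*z^2 + 5*x*y^3*z^2 + x*y*z^4 + 3*x^2*y^2*z + y^4*z - 3*x^3*y - 3*x*y*z^2 - 3*y^2*z - 2*x*y + z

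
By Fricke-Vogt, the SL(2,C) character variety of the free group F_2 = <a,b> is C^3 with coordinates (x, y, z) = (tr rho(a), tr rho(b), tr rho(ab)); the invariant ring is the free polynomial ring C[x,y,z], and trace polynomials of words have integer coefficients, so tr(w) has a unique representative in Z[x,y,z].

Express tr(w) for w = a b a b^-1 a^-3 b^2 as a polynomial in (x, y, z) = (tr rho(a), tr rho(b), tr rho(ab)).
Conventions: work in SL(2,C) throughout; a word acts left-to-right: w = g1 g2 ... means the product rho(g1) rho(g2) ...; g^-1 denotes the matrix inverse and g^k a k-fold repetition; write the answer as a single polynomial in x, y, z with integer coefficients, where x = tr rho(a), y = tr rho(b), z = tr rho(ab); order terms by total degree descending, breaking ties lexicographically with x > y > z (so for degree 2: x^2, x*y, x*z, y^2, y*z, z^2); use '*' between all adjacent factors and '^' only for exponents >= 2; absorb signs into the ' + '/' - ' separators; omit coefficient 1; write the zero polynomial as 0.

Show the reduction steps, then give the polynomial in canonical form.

reduce: trace(a b^2) = trace(b)*trace(a b) - trace(a)   [square of b] = y*z - x
so trace(b^2 a b) = trace(b)*trace(a b^2) - trace(a b)   [square of b] = y^2*z - x*y - z
reduce: trace(a b a b) = trace(a b)*trace(a b) - trace(1)   [split at a repeated a] = z^2 - 2
reduce: trace(a b a) = trace(a)*trace(b a) - trace(b)   [square of a] = x*z - y
trace(b a b a b) = trace(b)*trace(a b a b) - trace(a b a)   [square of b] = y*z^2 - x*z - y
reduce: trace(b^2 a b a b) = trace(b)*trace(b a b a b) - trace(b a b a)   [square of b] = y^2*z^2 - x*y*z - y^2 - z^2 + 2
trace(a b a b a b) = trace(b a b a)*trace(b a) - trace(a b)   [split at a repeated b] = z^3 - 3*z
trace(a b a b a) = trace(a)*trace(b a b a) - trace(b a b)   [square of a] = x*z^2 - y*z - x
trace(b^2 a b a b a) = trace(b)*trace(a b a b a b) - trace(a b a b a)   [square of b] = y*z^3 - x*z^2 - 2*y*z + x
so trace(a^-1 b^2 a b a b) = trace(b^2 a b a b)*trace(a) - trace(b^2 a b a b a)   [inverse elimination on a] = x*y^2*z^2 - x^2*y*z - y*z^3 - x*y^2 + 2*y*z + x
trace(b^2 a b a b^-1 a^-1) = trace(a^-1 b^2 a b a)*trace(b) - trace(a^-1 b^2 a b a b)   [inverse elimination on b] = -x*y^2*z^2 + x^2*y*z + y^3*z + y*z^3 - 3*y*z - x
so trace(a^-1 b^2 a b a b^-1 a^-1) = trace(b^2 a b a b^-1 a^-1)*trace(a) - trace(b^2 a b a b^-1)   [inverse elimination on a] = -x^2*y^2*z^2 + x^3*y*z + x*y^3*z + x*y*z^3 - 3*x*y*z - x^2 - z^2 + 2
so trace(a b a b^-1 a^-3 b^2) = trace(a^-1 b^2 a b a b^-1 a^-1)*trace(a) - trace(a^-1 b^2 a b a b^-1)   [inverse elimination on a] = -x^3*y^2*z^2 + x^4*y*z + x^2*y^3*z + x^2*y*z^3 + x*y^2*z^2 - 4*x^2*y*z - y^3*z - y*z^3 - x^3 - x*z^2 + 3*y*z + 3*x

-x^3*y^2*z^2 + x^4*y*z + x^2*y^3*z + x^2*y*z^3 + x*y^2*z^2 - 4*x^2*y*z - y^3*z - y*z^3 - x^3 - x*z^2 + 3*y*z + 3*x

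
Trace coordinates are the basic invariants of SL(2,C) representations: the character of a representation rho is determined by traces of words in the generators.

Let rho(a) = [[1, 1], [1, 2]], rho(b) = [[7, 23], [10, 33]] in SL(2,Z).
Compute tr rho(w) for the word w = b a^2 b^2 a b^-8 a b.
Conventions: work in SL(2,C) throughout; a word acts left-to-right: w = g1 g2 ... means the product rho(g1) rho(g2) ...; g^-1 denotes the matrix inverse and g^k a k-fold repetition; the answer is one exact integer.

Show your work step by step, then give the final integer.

-8779441153574497073

rho(b) = [[7, 23], [10, 33]]
... * rho(a) = [[1, 1], [1, 2]]  ->  [[30, 53], [43, 76]]
... * rho(a) = [[1, 1], [1, 2]]  ->  [[83, 136], [119, 195]]
... * rho(b) = [[7, 23], [10, 33]]  ->  [[1941, 6397], [2783, 9172]]
... * rho(b) = [[7, 23], [10, 33]]  ->  [[77557, 255744], [111201, 366685]]
... * rho(a) = [[1, 1], [1, 2]]  ->  [[333301, 589045], [477886, 844571]]
... * rho(b^-1) = [[33, -23], [-10, 7]]  ->  [[5108483, -3542608], [7324528, -5079381]]
... * rho(b^-1) = [[33, -23], [-10, 7]]  ->  [[204006019, -142293365], [292503234, -204019811]]
... * rho(b^-1) = [[33, -23], [-10, 7]]  ->  [[8155132277, -5688191992], [11692804832, -8155713059]]
... * rho(b^-1) = [[33, -23], [-10, 7]]  ->  [[326001285061, -227385386315], [467419690046, -326024502549]]
... * rho(b^-1) = [[33, -23], [-10, 7]]  ->  [[13031896270163, -9089727260608], [18685094797008, -13032824388901]]
... * rho(b^-1) = [[33, -23], [-10, 7]]  ->  [[520949849521459, -363361705038005], [746936372190274, -520986951053491]]
... * rho(b^-1) = [[33, -23], [-10, 7]]  ->  [[20824962084588197, -14525378474259592], [29858769792813952, -20826445217750739]]
... * rho(b^-1) = [[33, -23], [-10, 7]]  ->  [[832477533534006421, -580651777265345675], [1193603855340367806, -832536821758976069]]
... * rho(a) = [[1, 1], [1, 2]]  ->  [[251825756268660746, -328826020996684929], [361067033581391737, -471469788177584332]]
... * rho(b) = [[7, 23], [10, 33]]  ->  [[-1525479916086224068, -5059266298711405499], [-2187228646706101161, -7253961237488273005]]
tr = -1525479916086224068 + -7253961237488273005 = -8779441153574497073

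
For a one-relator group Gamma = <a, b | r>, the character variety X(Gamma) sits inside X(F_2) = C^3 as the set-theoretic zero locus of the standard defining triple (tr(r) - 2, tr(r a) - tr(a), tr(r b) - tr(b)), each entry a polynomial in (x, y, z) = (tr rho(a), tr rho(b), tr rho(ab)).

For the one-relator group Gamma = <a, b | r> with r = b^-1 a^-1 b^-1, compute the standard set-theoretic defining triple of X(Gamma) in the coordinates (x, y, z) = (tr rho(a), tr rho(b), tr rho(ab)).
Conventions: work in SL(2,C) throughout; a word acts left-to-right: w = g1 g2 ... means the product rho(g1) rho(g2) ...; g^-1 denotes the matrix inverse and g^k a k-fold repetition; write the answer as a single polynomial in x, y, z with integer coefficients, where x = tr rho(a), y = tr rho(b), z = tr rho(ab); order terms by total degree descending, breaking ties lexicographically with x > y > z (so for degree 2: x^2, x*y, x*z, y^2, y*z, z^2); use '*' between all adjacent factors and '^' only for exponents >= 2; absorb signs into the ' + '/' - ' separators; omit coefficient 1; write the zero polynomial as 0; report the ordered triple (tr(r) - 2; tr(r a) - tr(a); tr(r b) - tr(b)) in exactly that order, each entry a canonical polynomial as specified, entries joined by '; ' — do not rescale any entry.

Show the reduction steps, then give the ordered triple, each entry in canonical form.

so trace(b^-1) = trace(b) = y
reduce: trace(b^-1 a) = trace(a) trace(b) - trace(a b)   [inverse elimination on b] = x*y - z
trace(a^-1 b^-1) = trace(b^-1) trace(a) - trace(b^-1 a)   [inverse elimination on a] = z
trace(b^-1 a^-1 b^-1) = trace(a^-1 b^-1) trace(b) - trace(a^-1)   [inverse elimination on b] = y*z - x
trace(a b a) = trace(a) trace(b a) - trace(b) = x*z - y
trace(a b a b) = trace(b a) trace(b a) - trace(1)   [split at repeated b] = z^2 - 2
so trace(b a b^-1 a) = trace(a b a) trace(b) - trace(a b a b) = x*y*z - y^2 - z^2 + 2
so trace(a b^-1 a^-1 b) = trace(b a b^-1) trace(a) - trace(b a b^-1 a) = -x*y*z + x^2 + y^2 + z^2 - 2
reduce: trace(b^-1 a^-1 b^-1 a) = trace(a b^-1 a^-1) trace(b) - trace(a b^-1 a^-1 b) = x*y*z - x^2 - z^2 + 2
assemble the triple (trace(r) - 2; trace(r a) - x; trace(r b) - y)

y*z - x - 2; x*y*z - x^2 - z^2 - x + 2; -y + z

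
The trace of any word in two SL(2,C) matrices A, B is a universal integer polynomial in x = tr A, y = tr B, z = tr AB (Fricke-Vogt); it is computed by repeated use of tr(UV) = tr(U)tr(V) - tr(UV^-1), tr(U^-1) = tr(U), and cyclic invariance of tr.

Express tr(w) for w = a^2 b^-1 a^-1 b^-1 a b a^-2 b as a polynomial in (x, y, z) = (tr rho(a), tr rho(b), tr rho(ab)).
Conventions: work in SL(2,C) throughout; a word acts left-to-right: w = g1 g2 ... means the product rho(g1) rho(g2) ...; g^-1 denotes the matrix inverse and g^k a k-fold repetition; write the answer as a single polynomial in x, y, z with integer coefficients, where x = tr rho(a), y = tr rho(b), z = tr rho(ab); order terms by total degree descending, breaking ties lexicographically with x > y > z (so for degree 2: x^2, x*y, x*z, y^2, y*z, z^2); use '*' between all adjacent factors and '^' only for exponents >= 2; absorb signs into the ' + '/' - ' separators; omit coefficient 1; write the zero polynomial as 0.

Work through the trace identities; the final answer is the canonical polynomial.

and trace(a^2 b) = trace(a)*trace(b a) - trace(b) = x*z - y
and trace(a^2) = trace(a)*trace(a) - trace(1) = x^2 - 2
and trace(a b^2 a) = trace(b)*trace(a^2 b) - trace(a^2) = x*y*z - x^2 - y^2 + 2
next, trace(a b a b) = trace(b a)*trace(b a) - trace(1)   [split at repeated b] = z^2 - 2
trace(a b^2 a b) = trace(b)*trace(a b a b) - trace(a b a) = y*z^2 - x*z - y
and trace(b^-1 a b^2 a) = trace(a b^2 a)*trace(b) - trace(a b^2 a b) = x*y^2*z - x^2*y - y^3 - y*z^2 + x*z + 3*y
trace(b^2 a^2 b) = trace(b)*trace(b a^2 b) - trace(b a^2) = x*y^2*z - x^2*y - y^3 - x*z + 3*y
next, trace(b a b) = trace(b)*trace(a b) - trace(a) = y*z - x
next, trace(b^2 a b) = trace(b)*trace(b a b) - trace(b a) = y^2*z - x*y - z
next, trace(a^2 b^2 a b) = trace(a)*trace(b^2 a b a) - trace(b^2 a b) = x*y*z^2 - x^2*z - y^2*z + z
trace(a^2 b^2 a) = trace(a)*trace(a b^2 a) - trace(a b^2) = x^2*y*z - x^3 - x*y^2 - y*z + 3*x
trace(b a b^2 a^2 b) = trace(b)*trace(a^2 b^2 a b) - trace(a^2 b^2 a) = x*y^2*z^2 - 2*x^2*y*z - y^3*z + x^3 + x*y^2 + 2*y*z - 3*x
trace(b a b a b a) = trace(a b)*trace(a b a b) - trace(a^-1 b^-1)   [split at repeated a] = z^3 - 3*z
and trace(a^2 b a b a b) = trace(a)*trace(b a b a b a) - trace(b a b a b) = x*z^3 - y*z^2 - 2*x*z + y
trace(a b a b a) = trace(a)*trace(b a b a) - trace(b a b) = x*z^2 - y*z - x
next, trace(a^2 b a b a) = trace(a)*trace(a b a b a) - trace(a b a b) = x^2*z^2 - x*y*z - x^2 - z^2 + 2
and trace(b a b^2 a^2 b a) = trace(b)*trace(a^2 b a b a b) - trace(a^2 b a b a) = x*y*z^3 - x^2*z^2 - y^2*z^2 - x*y*z + x^2 + y^2 + z^2 - 2
and trace(a b^2 a^2 b a^-1 b) = trace(b a b^2 a^2 b)*trace(a) - trace(b a b^2 a^2 b a) = x^2*y^2*z^2 - 2*x^3*y*z - x*y^3*z - x*y*z^3 + x^4 + x^2*y^2 + x^2*z^2 + y^2*z^2 + 3*x*y*z - 4*x^2 - y^2 - z^2 + 2
and trace(a^-1 b^-1 a b^2 a^2 b) = trace(a b^2 a^2 b a^-1)*trace(b) - trace(a b^2 a^2 b a^-1 b) = -x^2*y^2*z^2 + 2*x^3*y*z + 2*x*y^3*z + x*y*z^3 - x^4 - 2*x^2*y^2 - x^2*z^2 - y^4 - y^2*z^2 - 4*x*y*z + 4*x^2 + 4*y^2 + z^2 - 2
trace(b a^2 b^-1 a^-1 b^-1 a b) = trace(a^-1 b^-1 a b^2 a^2)*trace(b) - trace(a^-1 b^-1 a b^2 a^2 b) = x^2*y^2*z^2 - 2*x^3*y*z - x*y^3*z - x*y*z^3 + x^4 + x^2*y^2 + x^2*z^2 + 5*x*y*z - 4*x^2 - y^2 - z^2 + 2
trace(a b a^2) = trace(a)*trace(a b a) - trace(a b) = x^2*z - x*y - z
trace(a b a b a b a^2) = trace(a)*trace(b a b a b a^2) - trace(b a b a b a) = x^2*z^3 - x*y*z^2 - 2*x^2*z - z^3 + x*y + 3*z
next, trace(b a b a b a b a) = trace(a b a b)*trace(a b a b) - trace(1)   [split at repeated a] = z^4 - 4*z^2 + 2
trace(b a b a b a b) = trace(b)*trace(a b a b a b) - trace(a b a b a) = y*z^3 - x*z^2 - 2*y*z + x
trace(a b a b a b a^2 b) = trace(a)*trace(b a b a b a b a) - trace(b a b a b a b) = x*z^4 - y*z^3 - 3*x*z^2 + 2*y*z + x
and trace(b a b a b a^2 b^-1 a) = trace(a b a b a b a^2)*trace(b) - trace(a b a b a b a^2 b) = x^2*y*z^3 - x*y^2*z^2 - x*z^4 - 2*x^2*y*z + x*y^2 + 3*x*z^2 + y*z - x
next, trace(a b a b a^2 b^-1 a^-1 b) = trace(b a b a b a^2 b^-1)*trace(a) - trace(b a b a b a^2 b^-1 a) = -x^2*y*z^3 + x^3*z^2 + x*y^2*z^2 + x*z^4 + x^2*y*z - x^3 - x*y^2 - 4*x*z^2 - y*z + 3*x
trace(b a^2 b^-1 a^-1 b^-1 a b a) = trace(a b a b a^2 b^-1 a^-1)*trace(b) - trace(a b a b a^2 b^-1 a^-1 b) = x^2*y*z^3 - x^3*z^2 - x*y^2*z^2 - x*z^4 + x^3 + 4*x*z^2 - 3*x
next, trace(a^-1 b a^2 b^-1 a^-1 b^-1 a b) = trace(b a^2 b^-1 a^-1 b^-1 a b)*trace(a) - trace(b a^2 b^-1 a^-1 b^-1 a b a) = x^3*y^2*z^2 - 2*x^4*y*z - x^2*y^3*z - 2*x^2*y*z^3 + x^5 + x^3*y^2 + 2*x^3*z^2 + x*y^2*z^2 + x*z^4 + 5*x^2*y*z - 5*x^3 - x*y^2 - 5*x*z^2 + 5*x
trace(a^2 b^-1 a^-1 b^-1 a b a^-2 b) = trace(a^-1 b a^2 b^-1 a^-1 b^-1 a b)*trace(a) - trace(a^-1 b a^2 b^-1 a^-1 b^-1 a b a) = x^4*y^2*z^2 - 2*x^5*y*z - x^3*y^3*z - 2*x^3*y*z^3 + x^6 + x^4*y^2 + 2*x^4*z^2 + x^2*z^4 + 7*x^3*y*z + x*y^3*z + x*y*z^3 - 6*x^4 - 2*x^2*y^2 - 6*x^2*z^2 - 5*x*y*z + 9*x^2 + y^2 + z^2 - 2

x^4*y^2*z^2 - 2*x^5*y*z - x^3*y^3*z - 2*x^3*y*z^3 + x^6 + x^4*y^2 + 2*x^4*z^2 + x^2*z^4 + 7*x^3*y*z + x*y^3*z + x*y*z^3 - 6*x^4 - 2*x^2*y^2 - 6*x^2*z^2 - 5*x*y*z + 9*x^2 + y^2 + z^2 - 2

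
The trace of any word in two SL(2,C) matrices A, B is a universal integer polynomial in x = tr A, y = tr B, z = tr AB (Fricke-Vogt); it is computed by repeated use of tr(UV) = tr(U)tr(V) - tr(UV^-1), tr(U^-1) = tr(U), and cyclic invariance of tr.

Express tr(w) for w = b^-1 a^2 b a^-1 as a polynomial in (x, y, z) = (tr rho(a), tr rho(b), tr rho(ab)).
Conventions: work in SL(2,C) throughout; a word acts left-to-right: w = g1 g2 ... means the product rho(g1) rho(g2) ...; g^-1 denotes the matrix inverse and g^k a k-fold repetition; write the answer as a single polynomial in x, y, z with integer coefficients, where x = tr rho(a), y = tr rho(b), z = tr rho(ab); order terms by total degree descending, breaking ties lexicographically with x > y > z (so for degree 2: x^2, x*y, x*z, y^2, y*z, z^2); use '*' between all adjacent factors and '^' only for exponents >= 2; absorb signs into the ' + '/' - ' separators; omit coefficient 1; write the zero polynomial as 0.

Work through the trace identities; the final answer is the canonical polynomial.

tr(b^2 a) = tr(b)*tr(a b) - tr(a)  (reduce the b square) = y*z - x
tr(b^2) = tr(b)*tr(b) - tr(1)  (reduce the b square) = y^2 - 2
tr(b a^2 b) = tr(a)*tr(b^2 a) - tr(b^2)  (reduce the a square) = x*y*z - x^2 - y^2 + 2
reduce: tr(b a b a) = tr(b a)*tr(b a) - tr(1)  (split on b) = z^2 - 2
tr(b a^2 b a) = tr(a)*tr(b a b a) - tr(b a b)  (reduce the a square) = x*z^2 - y*z - x
tr(a^2 b a^-1 b) = tr(b a^2 b)*tr(a) - tr(b a^2 b a)  (eliminate a^-1) = x^2*y*z - x^3 - x*y^2 - x*z^2 + y*z + 3*x
tr(b^-1 a^2 b a^-1) = tr(a^2 b a^-1)*tr(b) - tr(a^2 b a^-1 b)  (eliminate b^-1) = -x^2*y*z + x^3 + x*y^2 + x*z^2 - 3*x

-x^2*y*z + x^3 + x*y^2 + x*z^2 - 3*x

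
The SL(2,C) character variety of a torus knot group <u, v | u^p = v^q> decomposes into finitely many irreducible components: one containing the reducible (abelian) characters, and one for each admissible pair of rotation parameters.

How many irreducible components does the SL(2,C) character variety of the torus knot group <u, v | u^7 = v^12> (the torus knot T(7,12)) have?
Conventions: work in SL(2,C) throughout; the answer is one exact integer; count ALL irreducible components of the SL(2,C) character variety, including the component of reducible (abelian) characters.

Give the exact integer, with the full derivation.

34

For T(7,12): irreducibility forces the central element u^7 = v^12 to one of +I, -I.
This locks tr(u) to 2*cos(pi*alpha/7), alpha in 1..6, and tr(v) to 2*cos(pi*beta/12), beta in 1..11, on each component of irreducible characters.
The two central values (-1)^alpha I and (-1)^beta I must be the same matrix, so alpha and beta share a parity.
Enumerate parity-matched pairs: 3*6 odd-odd plus 3*5 even-even gives 33.
That is 33 components of irreducible characters, and with the reducible (abelian) component the total is 34.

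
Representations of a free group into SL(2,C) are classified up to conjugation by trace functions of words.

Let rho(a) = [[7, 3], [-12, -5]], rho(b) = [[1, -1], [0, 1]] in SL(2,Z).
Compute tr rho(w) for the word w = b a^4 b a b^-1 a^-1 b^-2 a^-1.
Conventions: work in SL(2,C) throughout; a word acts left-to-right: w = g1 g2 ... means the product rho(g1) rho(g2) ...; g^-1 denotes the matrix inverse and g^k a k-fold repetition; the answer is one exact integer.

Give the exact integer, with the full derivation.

rho(b) = [[1, -1], [0, 1]]
... * rho(a) = [[7, 3], [-12, -5]]  ->  [[19, 8], [-12, -5]]
... * rho(a) = [[7, 3], [-12, -5]]  ->  [[37, 17], [-24, -11]]
... * rho(a) = [[7, 3], [-12, -5]]  ->  [[55, 26], [-36, -17]]
... * rho(a) = [[7, 3], [-12, -5]]  ->  [[73, 35], [-48, -23]]
... * rho(b) = [[1, -1], [0, 1]]  ->  [[73, -38], [-48, 25]]
... * rho(a) = [[7, 3], [-12, -5]]  ->  [[967, 409], [-636, -269]]
... * rho(b^-1) = [[1, 1], [0, 1]]  ->  [[967, 1376], [-636, -905]]
... * rho(a^-1) = [[-5, -3], [12, 7]]  ->  [[11677, 6731], [-7680, -4427]]
... * rho(b^-1) = [[1, 1], [0, 1]]  ->  [[11677, 18408], [-7680, -12107]]
... * rho(b^-1) = [[1, 1], [0, 1]]  ->  [[11677, 30085], [-7680, -19787]]
... * rho(a^-1) = [[-5, -3], [12, 7]]  ->  [[302635, 175564], [-199044, -115469]]
tr = 302635 + -115469 = 187166

187166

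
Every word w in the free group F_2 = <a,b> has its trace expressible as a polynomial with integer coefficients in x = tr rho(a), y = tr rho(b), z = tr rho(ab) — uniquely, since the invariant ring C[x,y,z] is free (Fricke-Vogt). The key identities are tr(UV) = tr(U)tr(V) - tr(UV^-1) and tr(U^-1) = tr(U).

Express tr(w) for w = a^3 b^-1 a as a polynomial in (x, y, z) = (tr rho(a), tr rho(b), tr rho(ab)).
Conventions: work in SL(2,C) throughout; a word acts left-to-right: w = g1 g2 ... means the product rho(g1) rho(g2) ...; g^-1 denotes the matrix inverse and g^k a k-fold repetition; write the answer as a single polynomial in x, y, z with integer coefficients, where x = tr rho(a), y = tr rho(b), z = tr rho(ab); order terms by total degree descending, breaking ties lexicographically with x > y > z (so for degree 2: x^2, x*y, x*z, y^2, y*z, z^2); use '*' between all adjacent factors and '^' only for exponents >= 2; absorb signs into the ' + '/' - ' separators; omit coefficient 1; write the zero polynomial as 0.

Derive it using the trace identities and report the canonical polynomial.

x^4*y - x^3*z - 3*x^2*y + 2*x*z + y

trace(a^2) = trace(a) trace(a) - trace(1) = x^2 - 2
trace(a^3) = trace(a) trace(a^2) - trace(a) = x^3 - 3*x
trace(a^4) = trace(a) trace(a^3) - trace(a^2) = x^4 - 4*x^2 + 2
trace(a b a) = trace(a) trace(b a) - trace(b) = x*z - y
trace(a b a^2) = trace(a) trace(a b a) - trace(a b) = x^2*z - x*y - z
trace(a^4 b) = trace(a) trace(a b a^2) - trace(a b a) = x^3*z - x^2*y - 2*x*z + y
trace(a^3 b^-1 a) = trace(a^4) trace(b) - trace(a^4 b) = x^4*y - x^3*z - 3*x^2*y + 2*x*z + y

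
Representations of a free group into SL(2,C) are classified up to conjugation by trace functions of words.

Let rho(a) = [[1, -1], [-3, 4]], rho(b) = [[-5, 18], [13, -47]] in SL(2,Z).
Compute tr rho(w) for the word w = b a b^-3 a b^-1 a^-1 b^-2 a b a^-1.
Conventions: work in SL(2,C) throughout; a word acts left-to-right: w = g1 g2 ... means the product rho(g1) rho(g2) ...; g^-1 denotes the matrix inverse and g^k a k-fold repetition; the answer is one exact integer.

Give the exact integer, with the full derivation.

-884221515

rho(b) = [[-5, 18], [13, -47]]
... * rho(a) = [[1, -1], [-3, 4]]  ->  [[-59, 77], [154, -201]]
... * rho(b^-1) = [[-47, -18], [-13, -5]]  ->  [[1772, 677], [-4625, -1767]]
... * rho(b^-1) = [[-47, -18], [-13, -5]]  ->  [[-92085, -35281], [240346, 92085]]
... * rho(b^-1) = [[-47, -18], [-13, -5]]  ->  [[4786648, 1833935], [-12493367, -4786653]]
... * rho(a) = [[1, -1], [-3, 4]]  ->  [[-715157, 2549092], [1866592, -6653245]]
... * rho(b^-1) = [[-47, -18], [-13, -5]]  ->  [[474183, 127366], [-1237639, -332431]]
... * rho(a^-1) = [[4, 1], [3, 1]]  ->  [[2278830, 601549], [-5947849, -1570070]]
... * rho(b^-1) = [[-47, -18], [-13, -5]]  ->  [[-114925147, -44026685], [299959813, 114911632]]
... * rho(b^-1) = [[-47, -18], [-13, -5]]  ->  [[5973828814, 2288786071], [-15591962427, -5973834794]]
... * rho(a) = [[1, -1], [-3, 4]]  ->  [[-892529399, 3181315470], [2329541955, -8303376749]]
... * rho(b) = [[-5, 18], [13, -47]]  ->  [[45819748105, -165587356272], [-119591607512, 432190462393]]
... * rho(a^-1) = [[4, 1], [3, 1]]  ->  [[-313483076396, -119767608167], [818204957131, 312598854881]]
tr = -313483076396 + 312598854881 = -884221515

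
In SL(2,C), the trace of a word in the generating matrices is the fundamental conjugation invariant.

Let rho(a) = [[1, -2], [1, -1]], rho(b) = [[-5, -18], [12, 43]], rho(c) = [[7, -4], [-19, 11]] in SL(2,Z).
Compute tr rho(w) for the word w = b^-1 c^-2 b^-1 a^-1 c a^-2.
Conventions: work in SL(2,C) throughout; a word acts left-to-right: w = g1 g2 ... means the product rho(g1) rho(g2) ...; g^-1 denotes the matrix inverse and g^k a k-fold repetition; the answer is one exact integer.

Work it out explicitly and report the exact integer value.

36645330

rho(b^-1) = [[43, 18], [-12, -5]]
... * rho(c^-1) = [[11, 4], [19, 7]]  ->  [[815, 298], [-227, -83]]
... * rho(c^-1) = [[11, 4], [19, 7]]  ->  [[14627, 5346], [-4074, -1489]]
... * rho(b^-1) = [[43, 18], [-12, -5]]  ->  [[564809, 236556], [-157314, -65887]]
... * rho(a^-1) = [[-1, 2], [-1, 1]]  ->  [[-801365, 1366174], [223201, -380515]]
... * rho(c) = [[7, -4], [-19, 11]]  ->  [[-31566861, 18233374], [8792192, -5078469]]
... * rho(a^-1) = [[-1, 2], [-1, 1]]  ->  [[13333487, -44900348], [-3713723, 12505915]]
... * rho(a^-1) = [[-1, 2], [-1, 1]]  ->  [[31566861, -18233374], [-8792192, 5078469]]
tr = 31566861 + 5078469 = 36645330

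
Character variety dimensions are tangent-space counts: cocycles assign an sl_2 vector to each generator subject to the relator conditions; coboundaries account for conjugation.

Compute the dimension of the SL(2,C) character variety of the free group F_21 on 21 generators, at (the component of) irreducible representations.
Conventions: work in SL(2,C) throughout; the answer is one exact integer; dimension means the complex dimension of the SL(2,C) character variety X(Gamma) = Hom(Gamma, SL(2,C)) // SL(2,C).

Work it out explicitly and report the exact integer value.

Here Gamma is free of rank 21 — no relator constrains a cocycle.
A cocycle picks one sl_2 vector per generator freely, giving dim Z^1 = 3*21 = 63.
dim B^1 = 3: the coboundary map is injective because an irreducible image has centralizer 0 in sl_2.
dim H^1 = 63 - 3 = 60, which is dim X.

60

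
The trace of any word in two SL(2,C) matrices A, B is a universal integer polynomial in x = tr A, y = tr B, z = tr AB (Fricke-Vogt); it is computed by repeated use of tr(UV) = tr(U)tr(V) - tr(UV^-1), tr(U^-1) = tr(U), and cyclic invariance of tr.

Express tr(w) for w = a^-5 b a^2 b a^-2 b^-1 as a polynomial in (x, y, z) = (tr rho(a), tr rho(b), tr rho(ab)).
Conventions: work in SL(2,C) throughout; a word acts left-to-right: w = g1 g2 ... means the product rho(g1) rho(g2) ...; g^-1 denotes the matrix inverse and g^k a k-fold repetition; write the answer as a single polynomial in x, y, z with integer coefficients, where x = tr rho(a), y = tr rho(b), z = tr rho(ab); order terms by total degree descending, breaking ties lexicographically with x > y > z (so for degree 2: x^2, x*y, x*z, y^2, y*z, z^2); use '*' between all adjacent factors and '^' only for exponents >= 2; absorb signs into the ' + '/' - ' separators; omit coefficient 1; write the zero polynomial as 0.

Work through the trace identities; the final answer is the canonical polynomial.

x^7*y*z^2 - x^8*z - 2*x^6*y^2*z - x^6*z^3 + x^7*y + x^5*y^3 - 2*x^5*y*z^2 + 7*x^6*z + 6*x^4*y^2*z + 3*x^4*z^3 - 6*x^5*y - 3*x^3*y^3 - 2*x^3*y*z^2 - 14*x^4*z - 2*x^2*y^2*z - x^2*z^3 + 9*x^3*y + x*y^3 + x*y*z^2 + 7*x^2*z - x*y - z

reduce: tr(a^2 b) = tr(a) tr(b a) - tr(b)   [square of a] = x*z - y
so tr(a^2) = tr(a) tr(a) - tr(1)   [square of a] = x^2 - 2
so tr(b a^2 b) = tr(b) tr(a^2 b) - tr(a^2)   [square of b] = x*y*z - x^2 - y^2 + 2
tr(b a b a) = tr(b a) tr(b a) - tr(1)   [split at a repeated b] = z^2 - 2
tr(b a b) = tr(b) tr(a b) - tr(a)   [square of b] = y*z - x
so tr(b a^2 b a) = tr(a) tr(b a b a) - tr(b a b)   [square of a] = x*z^2 - y*z - x
so tr(b a^2 b a^-1) = tr(b a^2 b) tr(a) - tr(b a^2 b a)   [inverse elimination on a] = x^2*y*z - x^3 - x*y^2 - x*z^2 + y*z + 3*x
so tr(b a^2 b a^-2) = tr(b a^2 b a^-1) tr(a) - tr(b a^2 b)   [inverse elimination on a] = x^3*y*z - x^4 - x^2*y^2 - x^2*z^2 + 4*x^2 + y^2 - 2
so tr(a^-3 b a^2 b) = tr(b a^2 b a^-2) tr(a) - tr(b a^2 b a^-1)   [inverse elimination on a] = x^4*y*z - x^5 - x^3*y^2 - x^3*z^2 - x^2*y*z + 5*x^3 + 2*x*y^2 + x*z^2 - y*z - 5*x
reduce: tr(a^-2 b a^2 b a^-2) = tr(a^-3 b a^2 b) tr(a) - tr(a^-3 b a^2 b a)   [inverse elimination on a] = x^5*y*z - x^6 - x^4*y^2 - x^4*z^2 - 2*x^3*y*z + 6*x^4 + 3*x^2*y^2 + 2*x^2*z^2 - x*y*z - 9*x^2 - y^2 + 2
so tr(b a^2 b^2) = tr(b) tr(b a^2 b) - tr(b a^2)   [square of b] = x*y^2*z - x^2*y - y^3 - x*z + 3*y
tr(a b a^2) = tr(a) tr(a b a) - tr(a b)   [square of a] = x^2*z - x*y - z
tr(b a^2 b^2 a) = tr(b) tr(a b a^2 b) - tr(a b a^2)   [square of b] = x*y*z^2 - x^2*z - y^2*z + z
tr(a^-1 b a^2 b^2) = tr(b a^2 b^2) tr(a) - tr(b a^2 b^2 a)   [inverse elimination on a] = x^2*y^2*z - x^3*y - x*y^3 - x*y*z^2 + y^2*z + 3*x*y - z
reduce: tr(b a^-2 b a^2 b) = tr(a^-1 b a^2 b^2) tr(a) - tr(a^-1 b a^2 b^2 a)   [inverse elimination on a] = x^3*y^2*z - x^4*y - x^2*y^3 - x^2*y*z^2 + 4*x^2*y + y^3 - 3*y
so tr(b a^2 b a b) = tr(b) tr(a^2 b a b) - tr(a^2 b a)   [square of b] = x*y*z^2 - x^2*z - y^2*z + z
reduce: tr(b a b a b a) = tr(a b a b) tr(a b) - tr(b a)   [split at a repeated a] = z^3 - 3*z
tr(b a b a b) = tr(b) tr(a b a b) - tr(a b a)   [square of b] = y*z^2 - x*z - y
reduce: tr(b a^2 b a b a) = tr(a) tr(b a b a b a) - tr(b a b a b)   [square of a] = x*z^3 - y*z^2 - 2*x*z + y
so tr(a^-1 b a^2 b a b) = tr(b a^2 b a b) tr(a) - tr(b a^2 b a b a)   [inverse elimination on a] = x^2*y*z^2 - x^3*z - x*y^2*z - x*z^3 + y*z^2 + 3*x*z - y
tr(b a^-2 b a^2 b a) = tr(a^-1 b a^2 b a b) tr(a) - tr(a^-1 b a^2 b a b a)   [inverse elimination on a] = x^3*y*z^2 - x^4*z - x^2*y^2*z - x^2*z^3 + 4*x^2*z + y^2*z - x*y - z
reduce: tr(a^-1 b a^-2 b a^2 b) = tr(b a^-2 b a^2 b) tr(a) - tr(b a^-2 b a^2 b a)   [inverse elimination on a] = x^4*y^2*z - x^5*y - x^3*y^3 - 2*x^3*y*z^2 + x^4*z + x^2*y^2*z + x^2*z^3 + 4*x^3*y + x*y^3 - 4*x^2*z - y^2*z - 2*x*y + z
tr(a^-2 b a^2 b a^-2 b) = tr(a^-1 b a^-2 b a^2 b) tr(a) - tr(a^-1 b a^-2 b a^2 b a)   [inverse elimination on a] = x^5*y^2*z - x^6*y - x^4*y^3 - 2*x^4*y*z^2 + x^5*z + x^3*z^3 + 5*x^4*y + 2*x^2*y^3 + x^2*y*z^2 - 4*x^3*z - x*y^2*z - 6*x^2*y - y^3 + x*z + 3*y
tr(b a^2 b a^-2 b^-1 a^-2) = tr(a^-2 b a^2 b a^-2) tr(b) - tr(a^-2 b a^2 b a^-2 b)   [inverse elimination on b] = x^4*y*z^2 - x^5*z - 2*x^3*y^2*z - x^3*z^3 + x^4*y + x^2*y^3 + x^2*y*z^2 + 4*x^3*z - 3*x^2*y - x*z - y
tr(a b a^2 b a) = tr(a) tr(b a^2 b a) - tr(b a^2 b)   [square of a] = x^2*z^2 - 2*x*y*z + y^2 - 2
reduce: tr(b a^2 b a b^-1 a) = tr(a b a^2 b a) tr(b) - tr(a b a^2 b a b)   [inverse elimination on b] = x^2*y*z^2 - 2*x*y^2*z - x*z^3 + y^3 + y*z^2 + 2*x*z - 3*y
reduce: tr(b^-1 a^-1 b a^2 b a) = tr(b a^2 b a b^-1) tr(a) - tr(b a^2 b a b^-1 a)   [inverse elimination on a] = -x^2*y*z^2 + x^3*z + 2*x*y^2*z + x*z^3 - x^2*y - y^3 - y*z^2 - 3*x*z + 3*y
tr(a^-1 b^-1 a^-1 b a^2 b) = tr(b^-1 a^-1 b a^2 b) tr(a) - tr(b^-1 a^-1 b a^2 b a)   [inverse elimination on a] = x^2*y*z^2 - x^3*z - 2*x*y^2*z - x*z^3 + x^2*y + y^3 + y*z^2 + 4*x*z - 3*y
reduce: tr(b a^2 b a^-2 b^-1 a^-1) = tr(a^-1 b^-1 a^-1 b a^2 b) tr(a) - tr(a^-1 b^-1 a^-1 b a^2 b a)   [inverse elimination on a] = x^3*y*z^2 - x^4*z - 2*x^2*y^2*z - x^2*z^3 + x^3*y + x*y^3 + x*y*z^2 + 4*x^2*z - 3*x*y - z
tr(a^-2 b a^2 b a^-2 b^-1 a^-1) = tr(b a^2 b a^-2 b^-1 a^-2) tr(a) - tr(b a^2 b a^-2 b^-1 a^-1)   [inverse elimination on a] = x^5*y*z^2 - x^6*z - 2*x^4*y^2*z - x^4*z^3 + x^5*y + x^3*y^3 + 5*x^4*z + 2*x^2*y^2*z + x^2*z^3 - 4*x^3*y - x*y^3 - x*y*z^2 - 5*x^2*z + 2*x*y + z
so tr(a^-1 b a^2 b a^-2 b^-1 a^-3) = tr(a^-2 b a^2 b a^-2 b^-1 a^-1) tr(a) - tr(a^-2 b a^2 b a^-2 b^-1)   [inverse elimination on a] = x^6*y*z^2 - x^7*z - 2*x^5*y^2*z - x^5*z^3 + x^6*y + x^4*y^3 - x^4*y*z^2 + 6*x^5*z + 4*x^3*y^2*z + 2*x^3*z^3 - 5*x^4*y - 2*x^2*y^3 - 2*x^2*y*z^2 - 9*x^3*z + 5*x^2*y + 2*x*z + y
tr(a^-5 b a^2 b a^-2 b^-1) = tr(a^-1 b a^2 b a^-2 b^-1 a^-3) tr(a) - tr(a^-1 b a^2 b a^-2 b^-1 a^-2)   [inverse elimination on a] = x^7*y*z^2 - x^8*z - 2*x^6*y^2*z - x^6*z^3 + x^7*y + x^5*y^3 - 2*x^5*y*z^2 + 7*x^6*z + 6*x^4*y^2*z + 3*x^4*z^3 - 6*x^5*y - 3*x^3*y^3 - 2*x^3*y*z^2 - 14*x^4*z - 2*x^2*y^2*z - x^2*z^3 + 9*x^3*y + x*y^3 + x*y*z^2 + 7*x^2*z - x*y - z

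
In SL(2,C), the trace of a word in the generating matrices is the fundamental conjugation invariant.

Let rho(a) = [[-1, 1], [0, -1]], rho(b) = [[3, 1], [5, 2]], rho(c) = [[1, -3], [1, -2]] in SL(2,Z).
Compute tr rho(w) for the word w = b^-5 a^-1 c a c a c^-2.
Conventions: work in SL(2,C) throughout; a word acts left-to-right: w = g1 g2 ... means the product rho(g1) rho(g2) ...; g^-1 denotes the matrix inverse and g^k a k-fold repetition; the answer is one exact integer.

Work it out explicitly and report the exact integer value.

rho(b^-1) = [[2, -1], [-5, 3]]
... * rho(b^-1) = [[2, -1], [-5, 3]]  ->  [[9, -5], [-25, 14]]
... * rho(b^-1) = [[2, -1], [-5, 3]]  ->  [[43, -24], [-120, 67]]
... * rho(b^-1) = [[2, -1], [-5, 3]]  ->  [[206, -115], [-575, 321]]
... * rho(b^-1) = [[2, -1], [-5, 3]]  ->  [[987, -551], [-2755, 1538]]
... * rho(a^-1) = [[-1, -1], [0, -1]]  ->  [[-987, -436], [2755, 1217]]
... * rho(c) = [[1, -3], [1, -2]]  ->  [[-1423, 3833], [3972, -10699]]
... * rho(a) = [[-1, 1], [0, -1]]  ->  [[1423, -5256], [-3972, 14671]]
... * rho(c) = [[1, -3], [1, -2]]  ->  [[-3833, 6243], [10699, -17426]]
... * rho(a) = [[-1, 1], [0, -1]]  ->  [[3833, -10076], [-10699, 28125]]
... * rho(c^-1) = [[-2, 3], [-1, 1]]  ->  [[2410, 1423], [-6727, -3972]]
... * rho(c^-1) = [[-2, 3], [-1, 1]]  ->  [[-6243, 8653], [17426, -24153]]
tr = -6243 + -24153 = -30396

-30396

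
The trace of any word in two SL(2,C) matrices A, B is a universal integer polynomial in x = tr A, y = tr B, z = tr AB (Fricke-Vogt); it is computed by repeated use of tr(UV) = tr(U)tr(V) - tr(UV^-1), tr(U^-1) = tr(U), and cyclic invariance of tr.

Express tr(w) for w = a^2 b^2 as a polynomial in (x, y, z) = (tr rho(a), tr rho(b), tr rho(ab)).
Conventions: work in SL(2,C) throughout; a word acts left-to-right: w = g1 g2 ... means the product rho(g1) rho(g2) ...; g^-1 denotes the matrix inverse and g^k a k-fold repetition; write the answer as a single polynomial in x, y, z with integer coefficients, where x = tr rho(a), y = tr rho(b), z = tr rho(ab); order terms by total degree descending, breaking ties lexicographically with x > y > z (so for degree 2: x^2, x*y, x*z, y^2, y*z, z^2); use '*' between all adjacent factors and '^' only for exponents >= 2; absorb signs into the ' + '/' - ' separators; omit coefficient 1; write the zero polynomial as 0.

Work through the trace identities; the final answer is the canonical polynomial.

x*y*z - x^2 - y^2 + 2

trace(b^2 a) = trace(b) trace(a b) - trace(a)   [square of b] = y*z - x
trace(b^2) = trace(b) trace(b) - trace(1)   [square of b] = y^2 - 2
trace(a^2 b^2) = trace(a) trace(b^2 a) - trace(b^2)   [square of a] = x*y*z - x^2 - y^2 + 2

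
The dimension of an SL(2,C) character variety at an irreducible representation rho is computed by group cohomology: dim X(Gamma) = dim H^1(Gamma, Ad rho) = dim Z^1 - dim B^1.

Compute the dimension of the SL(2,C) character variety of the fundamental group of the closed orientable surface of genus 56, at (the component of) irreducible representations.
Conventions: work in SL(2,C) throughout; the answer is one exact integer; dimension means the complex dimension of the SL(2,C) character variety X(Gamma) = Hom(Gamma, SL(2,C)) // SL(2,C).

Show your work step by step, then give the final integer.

330

The genus-56 surface group: 2g = 112 generators, one relator prod [a_i, b_i].
A cocycle assigns one sl_2 vector per generator subject to the relator condition d_2(z) = 0: dim of the unconstrained space is 3*2g = 336.
H^2 = coker(d_2) is dual to H^0 = 0 at irreducible rho (Poincare duality), so d_2 is onto: dim Z^1 = 333.
Coboundaries contribute dim B^1 = 3 (injective at irreducible rho).
dim X = dim H^1 = 333 - 3 = 330.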